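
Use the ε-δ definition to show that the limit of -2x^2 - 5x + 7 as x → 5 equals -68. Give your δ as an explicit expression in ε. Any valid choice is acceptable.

Let ε > 0. We want δ > 0 such that 0 < |x − 5| < δ implies |(-2x^2 - 5x + 7) + 68| < ε.
(-2x^2 - 5x + 7) + 68 = -2x^2 - 5x + 75 = (x − 5)(-2x - 15).
So |(-2x^2 - 5x + 7) + 68| = |x − 5|·|-2x - 15|.
Assume first that |x − 5| < 1, so |x| < 6. Then |-2x - 15| ≤ 2·6 + 15 = 27.
Hence |(-2x^2 - 5x + 7) + 68| ≤ 27|x − 5| < ε provided |x − 5| < ε/27.
Choosing δ = min(1, ε/27) ensures both conditions, hence |(-2x^2 - 5x + 7) + 68| < ε.

δ = min(1, ε/27)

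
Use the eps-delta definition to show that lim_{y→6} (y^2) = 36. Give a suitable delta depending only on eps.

Let eps > 0 be given. We seek delta > 0 with 0 < |y − 6| < delta ⇒ |y^2 − 36| < eps.
Factor: y^2 − 36 = (y − 6)(y + 6), so |y^2 − 36| = |y − 6|·|y + 6|.
Restrict delta ≤ 1. Then |y − 6| < 1 gives |y| < 7, so by the triangle inequality |y + 6| ≤ 7 + 6 = 13.
Hence |y^2 − 36| ≤ 13|y − 6|, which is < eps once |y − 6| < eps/13.
Take delta = min(1, eps/13). If 0 < |y − 6| < delta then both bounds hold and |y^2 − 36| ≤ 13|y − 6| < 13·(eps/13) = eps.

delta = min(1, eps/13)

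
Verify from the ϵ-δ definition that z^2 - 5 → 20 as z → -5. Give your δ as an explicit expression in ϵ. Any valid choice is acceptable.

Suppose ϵ > 0. We want δ > 0 such that 0 < |z + 5| < δ implies |(z^2 - 5) − 20| < ϵ.
(z^2 - 5) − 20 = z^2 - 25 = (z + 5)(z - 5).
So |(z^2 - 5) − 20| = |z + 5|·|z - 5|.
Require δ ≤ 1. Then |z + 5| < 1 gives |z| < 6, and by the triangle inequality |z - 5| ≤ 6 + 5 = 11.
Hence |(z^2 - 5) − 20| ≤ 11|z + 5| < ϵ provided |z + 5| < ϵ/11.
Choosing δ = min(1, ϵ/11) ensures both conditions, hence |(z^2 - 5) − 20| < ϵ.

δ = min(1, ϵ/11)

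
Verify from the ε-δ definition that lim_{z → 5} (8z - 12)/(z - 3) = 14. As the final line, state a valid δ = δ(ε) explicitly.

δ = min(1, (1/6)ε)

Fix ε > 0. We want δ > 0 with 0 < |z − 5| < δ ⇒ |(8z - 12)/(z - 3) − 14| < ε.
Combining over a common denominator, (8z - 12)/(z - 3) − 14 = [(8z - 12)·2 − 28·(z - 3)] / [2·(z - 3)] = -12(z − 5) / (2(z - 3)).
So |(8z - 12)/(z - 3) − 14| = 12|z − 5| / (2·|z − 3|).
Restrict δ ≤ 1. Then |z − 5| < 1 gives |z − 3| = |(z − 5) + 2| ≥ 2 − 1 = 1.
Hence |(8z - 12)/(z - 3) − 14| < 12|z − 5|/(2·1) = 6|z − 5|, which is < ε once |z − 5| < (1/6)ε.
Take δ = min(1, (1/6)ε). Then 0 < |z − 5| < δ forces both bounds, so |(8z - 12)/(z - 3) − 14| < ε.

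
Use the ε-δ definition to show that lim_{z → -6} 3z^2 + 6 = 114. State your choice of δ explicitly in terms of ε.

δ = min(1, ε/39)

Fix ε > 0. We want δ > 0 such that 0 < |z + 6| < δ implies |(3z^2 + 6) − 114| < ε.
(3z^2 + 6) − 114 = 3z^2 - 108 = (z + 6)(3z - 18).
So |(3z^2 + 6) − 114| = |z + 6|·|3z - 18|.
Require δ ≤ 1. Then |z + 6| < 1 gives |z| < 7, and by the triangle inequality |3z - 18| ≤ 3·7 + 18 = 39.
Hence |(3z^2 + 6) − 114| ≤ 39|z + 6| < ε provided |z + 6| < ε/39.
Take δ = min(1, ε/39). Then 0 < |z + 6| < δ gives both |z + 6| < 1 and |z + 6| < ε/39, so |(3z^2 + 6) − 114| < ε.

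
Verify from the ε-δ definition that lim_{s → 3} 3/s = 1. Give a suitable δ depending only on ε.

Fix ε > 0. We seek δ > 0 such that 0 < |s − 3| < δ implies |3/s − 1| < ε.
|3/s − 1| = 3·|3 − s|/(3·|s|) = 3|s − 3|/(3|s|).
Require δ ≤ 3/2 so that |s| > 3 − 3/2 = 3/2, hence 3|s| > 9/2.
Then |3/s − 1| < 3|s − 3|/(9/2), which is < ε when |s − 3| < (3/2)ε.
Take δ = min(3/2, (3/2)ε). Then 0 < |s − 3| < δ gives both |s − 3| < 3/2 and |s − 3| < (3/2)ε, so |3/s − 1| < ε.

δ = min(3/2, (3/2)ε)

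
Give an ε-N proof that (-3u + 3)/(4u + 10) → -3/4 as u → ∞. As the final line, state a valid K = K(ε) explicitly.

Suppose ε > 0. We seek K > 0 such that u > K implies |(-3u + 3)/(4u + 10) + 3/4| < ε.
(-3u + 3)/(4u + 10) + 3/4 = (4(-3u + 3) − (-3)(4u + 10)) / (4(4u + 10)) = 42/(4(4u + 10)).
For u > 0 we have 4u + 10 > 4u, so |(-3u + 3)/(4u + 10) + 3/4| = 42/(4(4u + 10)) < 42/(4·4u) = (21/8)/u.
Thus |(-3u + 3)/(4u + 10) + 3/4| < ε whenever u > (21/8)/ε.
Take K = (21/8)/ε. If u > K then |(-3u + 3)/(4u + 10) + 3/4| < (21/8)/u < ε.

K = (21/8)/ε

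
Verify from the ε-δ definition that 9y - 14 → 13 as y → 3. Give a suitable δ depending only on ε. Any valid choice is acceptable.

δ = ε/9

Let ε > 0. We need δ > 0 so that 0 < |y − 3| < δ implies |(9y - 14) − 13| < ε.
|(9y - 14) − 13| = |9y - 27| = 9|y − 3|.
Thus it suffices that |y − 3| < ε/9.
Take δ = ε/9. If 0 < |y − 3| < δ then |(9y - 14) − 13| = 9|y − 3| < 9·(ε/9) = ε.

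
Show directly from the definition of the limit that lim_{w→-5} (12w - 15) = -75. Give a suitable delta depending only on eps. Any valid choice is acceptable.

Fix eps > 0. We need delta > 0 so that 0 < |w + 5| < delta implies |(12w - 15) + 75| < eps.
Since (12w - 15) + 75 = 12(w + 5), we have |(12w - 15) + 75| = 12|w + 5|.
Thus it suffices that |w + 5| < eps/12.
Take delta = eps/12. If 0 < |w + 5| < delta then |(12w - 15) + 75| = 12|w + 5| < 12·(eps/12) = eps.

delta = eps/12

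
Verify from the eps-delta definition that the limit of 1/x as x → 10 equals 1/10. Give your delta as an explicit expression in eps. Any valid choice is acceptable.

delta = min(5, 50eps)

Let eps > 0 be given. We seek delta > 0 such that 0 < |x − 10| < delta implies |1/x − (1/10)| < eps.
|1/x − (1/10)| = |10 − x|/(10·|x|) = |x − 10|/(10|x|).
Require delta ≤ 5 so that |x| > 10 − 5 = 5, hence 10|x| > 50.
Then |1/x − (1/10)| < |x − 10|/50, which is < eps when |x − 10| < 50eps.
Take delta = min(5, 50eps). Then 0 < |x − 10| < delta gives both |x − 10| < 5 and |x − 10| < 50eps, so |1/x − (1/10)| < eps.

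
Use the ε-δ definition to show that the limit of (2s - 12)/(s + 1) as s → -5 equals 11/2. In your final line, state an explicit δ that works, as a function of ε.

Let ε > 0 be given. We want δ > 0 with 0 < |s + 5| < δ ⇒ |(2s - 12)/(s + 1) − (11/2)| < ε.
Combining over a common denominator, (2s - 12)/(s + 1) − (11/2) = [(2s - 12)·(-4) − (-22)·(s + 1)] / [(-4)·(s + 1)] = 14(s + 5) / ((-4)(s + 1)).
So |(2s - 12)/(s + 1) − (11/2)| = 14|s + 5| / (4·|s + 1|).
Restrict δ ≤ 2. Then |s + 5| < 2 gives |s + 1| = |(s + 5) + (-4)| ≥ 4 − 2 = 2.
Hence |(2s - 12)/(s + 1) − (11/2)| < 14|s + 5|/(4·2) = (7/4)|s + 5|, which is < ε once |s + 5| < (4/7)ε.
Take δ = min(2, (4/7)ε). Then 0 < |s + 5| < δ forces both bounds, so |(2s - 12)/(s + 1) − (11/2)| < ε.

δ = min(2, (4/7)ε)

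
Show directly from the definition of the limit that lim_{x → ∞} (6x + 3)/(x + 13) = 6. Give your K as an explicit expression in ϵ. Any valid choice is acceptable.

Let ϵ > 0. We seek K > 0 such that x > K implies |(6x + 3)/(x + 13) − 6| < ϵ.
(6x + 3)/(x + 13) − 6 = ((6x + 3) − 6(x + 13)) / ((x + 13)) = -75/((x + 13)).
For x > 0 we have x + 13 > x, so |(6x + 3)/(x + 13) − 6| = 75/((x + 13)) < 75/(x) = 75/x.
Thus |(6x + 3)/(x + 13) − 6| < ϵ whenever x > 75/ϵ.
Take K = 75/ϵ. If x > K then |(6x + 3)/(x + 13) − 6| < 75/x < ϵ.

K = 75/ϵ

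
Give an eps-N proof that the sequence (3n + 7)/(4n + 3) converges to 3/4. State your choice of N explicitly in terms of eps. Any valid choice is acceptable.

Fix eps > 0. For n ≥ 1, |(3n + 7)/(4n + 3) − (3/4)| = |19|/(4(4n + 3)) = 19/(4(4n + 3)).
Since 4n + 3 ≥ 4n for n ≥ 1, this is ≤ 19/(4·4n) = (19/16)/n.
So |(3n + 7)/(4n + 3) − (3/4)| < eps whenever n > (19/16)/eps.
Take N = (19/16)/eps. If n > N then |(3n + 7)/(4n + 3) − (3/4)| ≤ (19/16)/n < eps.

N = (19/16)/eps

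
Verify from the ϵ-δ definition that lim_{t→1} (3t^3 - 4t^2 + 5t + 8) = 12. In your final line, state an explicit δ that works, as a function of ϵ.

Let ϵ > 0. We want δ > 0 such that 0 < |t − 1| < δ implies |(3t^3 - 4t^2 + 5t + 8) − 12| < ϵ.
(3t^3 - 4t^2 + 5t + 8) − 12 = 3t^3 - 4t^2 + 5t - 4 = (t − 1)(3t^2 - t + 4).
So |(3t^3 - 4t^2 + 5t + 8) − 12| = |t − 1|·|3t^2 - t + 4|.
Require δ ≤ 1. Then |t − 1| < 1 gives |t| < 2, and by the triangle inequality |3t^2 - t + 4| ≤ 3·2^2 + 2 + 4 = 18.
Hence |(3t^3 - 4t^2 + 5t + 8) − 12| ≤ 18|t − 1| < ϵ provided |t − 1| < ϵ/18.
Take δ = min(1, ϵ/18). Then 0 < |t − 1| < δ gives both |t − 1| < 1 and |t − 1| < ϵ/18, so |(3t^3 - 4t^2 + 5t + 8) − 12| < ϵ.

δ = min(1, ϵ/18)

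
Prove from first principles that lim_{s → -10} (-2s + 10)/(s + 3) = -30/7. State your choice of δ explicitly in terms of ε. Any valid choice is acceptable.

Suppose ε > 0. We want δ > 0 with 0 < |s + 10| < δ ⇒ |(-2s + 10)/(s + 3) + 30/7| < ε.
Combining over a common denominator, (-2s + 10)/(s + 3) + 30/7 = [(-2s + 10)·(-7) − 30·(s + 3)] / [(-7)·(s + 3)] = -16(s + 10) / ((-7)(s + 3)).
So |(-2s + 10)/(s + 3) + 30/7| = 16|s + 10| / (7·|s + 3|).
Require δ ≤ 7/2, so |s + 3| ≥ |-7| − |s + 10| > 7 − 7/2 = 7/2.
Hence |(-2s + 10)/(s + 3) + 30/7| < 16|s + 10|/(7·(7/2)) = (32/49)|s + 10|, which is < ε once |s + 10| < (49/32)ε.
Take δ = min(7/2, (49/32)ε). Then 0 < |s + 10| < δ forces both bounds, so |(-2s + 10)/(s + 3) + 30/7| < ε.

δ = min(7/2, (49/32)ε)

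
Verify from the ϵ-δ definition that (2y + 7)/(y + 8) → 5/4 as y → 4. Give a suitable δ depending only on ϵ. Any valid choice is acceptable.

Let ϵ > 0. We want δ > 0 with 0 < |y − 4| < δ ⇒ |(2y + 7)/(y + 8) − (5/4)| < ϵ.
Combining over a common denominator, (2y + 7)/(y + 8) − (5/4) = [(2y + 7)·12 − 15·(y + 8)] / [12·(y + 8)] = 9(y − 4) / (12(y + 8)).
So |(2y + 7)/(y + 8) − (5/4)| = 9|y − 4| / (12·|y + 8|).
Require δ ≤ 6, so |y + 8| ≥ |12| − |y − 4| > 12 − 6 = 6.
Hence |(2y + 7)/(y + 8) − (5/4)| < 9|y − 4|/(12·6) = (1/8)|y − 4|, which is < ϵ once |y − 4| < 8ϵ.
Take δ = min(6, 8ϵ). Then 0 < |y − 4| < δ forces both bounds, so |(2y + 7)/(y + 8) − (5/4)| < ϵ.

δ = min(6, 8ϵ)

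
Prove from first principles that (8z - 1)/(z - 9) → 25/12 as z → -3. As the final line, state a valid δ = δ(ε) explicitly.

Fix ε > 0. We want δ > 0 with 0 < |z + 3| < δ ⇒ |(8z - 1)/(z - 9) − (25/12)| < ε.
Combining over a common denominator, (8z - 1)/(z - 9) − (25/12) = [(8z - 1)·(-12) − (-25)·(z - 9)] / [(-12)·(z - 9)] = -71(z + 3) / ((-12)(z - 9)).
So |(8z - 1)/(z - 9) − (25/12)| = 71|z + 3| / (12·|z − 9|).
Restrict δ ≤ 6. Then |z + 3| < 6 gives |z − 9| = |(z + 3) + (-12)| ≥ 12 − 6 = 6.
Hence |(8z - 1)/(z - 9) − (25/12)| < 71|z + 3|/(12·6) = (71/72)|z + 3|, which is < ε once |z + 3| < (72/71)ε.
Take δ = min(6, (72/71)ε). Then 0 < |z + 3| < δ forces both bounds, so |(8z - 1)/(z - 9) − (25/12)| < ε.

δ = min(6, (72/71)ε)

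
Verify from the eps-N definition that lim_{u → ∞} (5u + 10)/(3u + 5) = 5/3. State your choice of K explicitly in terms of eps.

Fix eps > 0. We seek K > 0 such that u > K implies |(5u + 10)/(3u + 5) − (5/3)| < eps.
(5u + 10)/(3u + 5) − (5/3) = (3(5u + 10) − 5(3u + 5)) / (3(3u + 5)) = 5/(3(3u + 5)).
For u > 0 we have 3u + 5 > 3u, so |(5u + 10)/(3u + 5) − (5/3)| = 5/(3(3u + 5)) < 5/(3·3u) = (5/9)/u.
Thus |(5u + 10)/(3u + 5) − (5/3)| < eps whenever u > (5/9)/eps.
Take K = (5/9)/eps. If u > K then |(5u + 10)/(3u + 5) − (5/3)| < (5/9)/u < eps.

K = (5/9)/eps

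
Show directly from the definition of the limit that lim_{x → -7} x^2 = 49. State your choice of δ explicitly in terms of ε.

δ = min(1, ε/15)

Let ε > 0. We seek δ > 0 with 0 < |x + 7| < δ ⇒ |x^2 − 49| < ε.
Factor: x^2 − 49 = (x + 7)(x - 7), so |x^2 − 49| = |x + 7|·|x - 7|.
Impose δ ≤ 1 so that |x| < 8; then |x - 7| ≤ 15.
Hence |x^2 − 49| ≤ 15|x + 7|, which is < ε once |x + 7| < ε/15.
Take δ = min(1, ε/15). If 0 < |x + 7| < δ then both bounds hold and |x^2 − 49| ≤ 15|x + 7| < 15·(ε/15) = ε.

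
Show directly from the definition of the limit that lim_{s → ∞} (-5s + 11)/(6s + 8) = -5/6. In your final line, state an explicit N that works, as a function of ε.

Let ε > 0 be given. We seek N > 0 such that s > N implies |(-5s + 11)/(6s + 8) + 5/6| < ε.
(-5s + 11)/(6s + 8) + 5/6 = (6(-5s + 11) − (-5)(6s + 8)) / (6(6s + 8)) = 106/(6(6s + 8)).
For s > 0 we have 6s + 8 > 6s, so |(-5s + 11)/(6s + 8) + 5/6| = 106/(6(6s + 8)) < 106/(6·6s) = (53/18)/s.
Thus |(-5s + 11)/(6s + 8) + 5/6| < ε whenever s > (53/18)/ε.
Take N = (53/18)/ε. If s > N then |(-5s + 11)/(6s + 8) + 5/6| < (53/18)/s < ε.

N = (53/18)/ε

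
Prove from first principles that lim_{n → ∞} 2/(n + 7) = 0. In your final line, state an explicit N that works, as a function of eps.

N = 2/eps

Fix eps > 0. For n ≥ 1, |2/(n + 7) − 0| = 2/(n + 7) ≤ 2/n.
We need 2/n < eps, i.e. n > 2/eps.
Take N = 2/eps. If n > N then |2/(n + 7)| ≤ 2/n < eps.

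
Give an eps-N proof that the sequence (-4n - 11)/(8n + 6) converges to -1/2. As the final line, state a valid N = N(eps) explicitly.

N = 1/eps

Fix eps > 0. For n ≥ 1, |(-4n - 11)/(8n + 6) + 1/2| = |-64|/(8(8n + 6)) = 64/(8(8n + 6)).
Since 8n + 6 ≥ 8n for n ≥ 1, this is ≤ 64/(8·8n) = 1/n.
So |(-4n - 11)/(8n + 6) + 1/2| < eps whenever n > 1/eps.
Take N = 1/eps. If n > N then |(-4n - 11)/(8n + 6) + 1/2| ≤ 1/n < eps.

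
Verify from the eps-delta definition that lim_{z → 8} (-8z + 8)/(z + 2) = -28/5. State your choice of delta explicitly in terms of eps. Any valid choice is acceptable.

Fix eps > 0. We want delta > 0 with 0 < |z − 8| < delta ⇒ |(-8z + 8)/(z + 2) + 28/5| < eps.
Combining over a common denominator, (-8z + 8)/(z + 2) + 28/5 = [(-8z + 8)·10 − (-56)·(z + 2)] / [10·(z + 2)] = -24(z − 8) / (10(z + 2)).
So |(-8z + 8)/(z + 2) + 28/5| = 24|z − 8| / (10·|z + 2|).
Restrict delta ≤ 5. Then |z − 8| < 5 gives |z + 2| = |(z − 8) + 10| ≥ 10 − 5 = 5.
Hence |(-8z + 8)/(z + 2) + 28/5| < 24|z − 8|/(10·5) = (12/25)|z − 8|, which is < eps once |z − 8| < (25/12)eps.
Take delta = min(5, (25/12)eps). Then 0 < |z − 8| < delta forces both bounds, so |(-8z + 8)/(z + 2) + 28/5| < eps.

delta = min(5, (25/12)eps)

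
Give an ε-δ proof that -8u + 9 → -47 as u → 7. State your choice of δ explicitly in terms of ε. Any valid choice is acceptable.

δ = ε/8

Suppose ε > 0. We need δ > 0 so that 0 < |u − 7| < δ implies |(-8u + 9) + 47| < ε.
|(-8u + 9) + 47| = |-8u + 56| = 8|u − 7|.
So 8|u − 7| < ε exactly when |u − 7| < ε/8.
Take δ = ε/8. If 0 < |u − 7| < δ then |(-8u + 9) + 47| = 8|u − 7| < 8·(ε/8) = ε.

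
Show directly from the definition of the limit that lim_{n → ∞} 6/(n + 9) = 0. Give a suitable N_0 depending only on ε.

Fix ε > 0. For n ≥ 1, |6/(n + 9) − 0| = 6/(n + 9) ≤ 6/n.
We need 6/n < ε, i.e. n > 6/ε.
Take N_0 = 6/ε. If n > N_0 then |6/(n + 9)| ≤ 6/n < ε.

N_0 = 6/ε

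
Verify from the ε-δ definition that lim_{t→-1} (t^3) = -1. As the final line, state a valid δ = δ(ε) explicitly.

δ = min(2, ε/13)

Suppose ε > 0. We seek δ > 0 with 0 < |t + 1| < δ ⇒ |t^3 + 1| < ε.
Factor: t^3 + 1 = (t + 1)(t^2 - t + 1), so |t^3 + 1| = |t + 1|·|t^2 - t + 1|.
Restrict δ ≤ 2. Then |t + 1| < 2 gives |t| < 3, so by the triangle inequality |t^2 - t + 1| ≤ 3^2 + 3 + 1 = 13.
Hence |t^3 + 1| ≤ 13|t + 1|, which is < ε once |t + 1| < ε/13.
Take δ = min(2, ε/13). If 0 < |t + 1| < δ then both bounds hold and |t^3 + 1| ≤ 13|t + 1| < 13·(ε/13) = ε.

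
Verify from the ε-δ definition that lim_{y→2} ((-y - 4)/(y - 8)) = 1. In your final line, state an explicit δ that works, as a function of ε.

Let ε > 0. We want δ > 0 with 0 < |y − 2| < δ ⇒ |(-y - 4)/(y - 8) − 1| < ε.
Combining over a common denominator, (-y - 4)/(y - 8) − 1 = [(-y - 4)·(-6) − (-6)·(y - 8)] / [(-6)·(y - 8)] = 12(y − 2) / ((-6)(y - 8)).
So |(-y - 4)/(y - 8) − 1| = 12|y − 2| / (6·|y − 8|).
Require δ ≤ 3, so |y − 8| ≥ |-6| − |y − 2| > 6 − 3 = 3.
Hence |(-y - 4)/(y - 8) − 1| < 12|y − 2|/(6·3) = (2/3)|y − 2|, which is < ε once |y − 2| < (3/2)ε.
Take δ = min(3, (3/2)ε). Then 0 < |y − 2| < δ forces both bounds, so |(-y - 4)/(y - 8) − 1| < ε.

δ = min(3, (3/2)ε)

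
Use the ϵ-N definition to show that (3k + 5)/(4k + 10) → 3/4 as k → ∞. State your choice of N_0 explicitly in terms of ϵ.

N_0 = (5/8)/ϵ

Let ϵ > 0 be given. For k ≥ 1, |(3k + 5)/(4k + 10) − (3/4)| = |-10|/(4(4k + 10)) = 10/(4(4k + 10)).
Since 4k + 10 ≥ 4k for k ≥ 1, this is ≤ 10/(4·4k) = (5/8)/k.
So |(3k + 5)/(4k + 10) − (3/4)| < ϵ whenever k > (5/8)/ϵ.
Take N_0 = (5/8)/ϵ. If k > N_0 then |(3k + 5)/(4k + 10) − (3/4)| ≤ (5/8)/k < ϵ.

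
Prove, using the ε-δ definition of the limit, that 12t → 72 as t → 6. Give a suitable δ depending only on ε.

δ = ε/12

Suppose ε > 0. We need δ > 0 so that 0 < |t − 6| < δ implies |(12t) − 72| < ε.
|(12t) − 72| = |12t - 72| = 12|t − 6|.
So 12|t − 6| < ε exactly when |t − 6| < ε/12.
Take δ = ε/12. If 0 < |t − 6| < δ then |(12t) − 72| = 12|t − 6| < 12·(ε/12) = ε.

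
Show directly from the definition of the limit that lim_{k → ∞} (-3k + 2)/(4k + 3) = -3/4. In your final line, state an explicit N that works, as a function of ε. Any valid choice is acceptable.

Suppose ε > 0. For k ≥ 1, |(-3k + 2)/(4k + 3) + 3/4| = |17|/(4(4k + 3)) = 17/(4(4k + 3)).
Since 4k + 3 ≥ 4k for k ≥ 1, this is ≤ 17/(4·4k) = (17/16)/k.
So |(-3k + 2)/(4k + 3) + 3/4| < ε whenever k > (17/16)/ε.
Take N = (17/16)/ε. If k > N then |(-3k + 2)/(4k + 3) + 3/4| ≤ (17/16)/k < ε.

N = (17/16)/ε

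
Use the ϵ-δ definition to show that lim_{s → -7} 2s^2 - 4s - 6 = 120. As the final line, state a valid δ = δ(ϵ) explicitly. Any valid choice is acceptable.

Let ϵ > 0 be given. We want δ > 0 such that 0 < |s + 7| < δ implies |(2s^2 - 4s - 6) − 120| < ϵ.
(2s^2 - 4s - 6) − 120 = 2s^2 - 4s - 126 = (s + 7)(2s - 18).
So |(2s^2 - 4s - 6) − 120| = |s + 7|·|2s - 18|.
Assume first that |s + 7| < 1, so |s| < 8. Then |2s - 18| ≤ 2·8 + 18 = 34.
Hence |(2s^2 - 4s - 6) − 120| ≤ 34|s + 7| < ϵ provided |s + 7| < ϵ/34.
Choosing δ = min(1, ϵ/34) ensures both conditions, hence |(2s^2 - 4s - 6) − 120| < ϵ.

δ = min(1, ϵ/34)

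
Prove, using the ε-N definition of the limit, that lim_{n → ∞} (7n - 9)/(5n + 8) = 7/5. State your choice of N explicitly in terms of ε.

N = (101/25)/ε

Let ε > 0. For n ≥ 1, |(7n - 9)/(5n + 8) − (7/5)| = |-101|/(5(5n + 8)) = 101/(5(5n + 8)).
Since 5n + 8 ≥ 5n for n ≥ 1, this is ≤ 101/(5·5n) = (101/25)/n.
So |(7n - 9)/(5n + 8) − (7/5)| < ε whenever n > (101/25)/ε.
Take N = (101/25)/ε. If n > N then |(7n - 9)/(5n + 8) − (7/5)| ≤ (101/25)/n < ε.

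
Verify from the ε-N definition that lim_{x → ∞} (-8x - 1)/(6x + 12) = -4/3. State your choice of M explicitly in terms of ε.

M = (5/2)/ε

Let ε > 0. We seek M > 0 such that x > M implies |(-8x - 1)/(6x + 12) + 4/3| < ε.
(-8x - 1)/(6x + 12) + 4/3 = (6(-8x - 1) − (-8)(6x + 12)) / (6(6x + 12)) = 90/(6(6x + 12)).
For x > 0 we have 6x + 12 > 6x, so |(-8x - 1)/(6x + 12) + 4/3| = 90/(6(6x + 12)) < 90/(6·6x) = (5/2)/x.
Thus |(-8x - 1)/(6x + 12) + 4/3| < ε whenever x > (5/2)/ε.
Take M = (5/2)/ε. If x > M then |(-8x - 1)/(6x + 12) + 4/3| < (5/2)/x < ε.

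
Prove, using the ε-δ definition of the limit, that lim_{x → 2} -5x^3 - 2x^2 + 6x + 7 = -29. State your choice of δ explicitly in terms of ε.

Let ε > 0. We want δ > 0 such that 0 < |x − 2| < δ implies |(-5x^3 - 2x^2 + 6x + 7) + 29| < ε.
(-5x^3 - 2x^2 + 6x + 7) + 29 = -5x^3 - 2x^2 + 6x + 36 = (x − 2)(-5x^2 - 12x - 18).
So |(-5x^3 - 2x^2 + 6x + 7) + 29| = |x − 2|·|-5x^2 - 12x - 18|.
Assume first that |x − 2| < 1, so |x| < 3. Then |-5x^2 - 12x - 18| ≤ 5·3^2 + 12·3 + 18 = 99.
Hence |(-5x^3 - 2x^2 + 6x + 7) + 29| ≤ 99|x − 2| < ε provided |x − 2| < ε/99.
Take δ = min(1, ε/99). Then 0 < |x − 2| < δ gives both |x − 2| < 1 and |x − 2| < ε/99, so |(-5x^3 - 2x^2 + 6x + 7) + 29| < ε.

δ = min(1, ε/99)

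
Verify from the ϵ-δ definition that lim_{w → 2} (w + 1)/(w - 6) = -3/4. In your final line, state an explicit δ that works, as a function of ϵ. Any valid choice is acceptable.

δ = min(2, (8/7)ϵ)

Let ϵ > 0. We want δ > 0 with 0 < |w − 2| < δ ⇒ |(w + 1)/(w - 6) + 3/4| < ϵ.
Combining over a common denominator, (w + 1)/(w - 6) + 3/4 = [(w + 1)·(-4) − 3·(w - 6)] / [(-4)·(w - 6)] = -7(w − 2) / ((-4)(w - 6)).
So |(w + 1)/(w - 6) + 3/4| = 7|w − 2| / (4·|w − 6|).
Restrict δ ≤ 2. Then |w − 2| < 2 gives |w − 6| = |(w − 2) + (-4)| ≥ 4 − 2 = 2.
Hence |(w + 1)/(w - 6) + 3/4| < 7|w − 2|/(4·2) = (7/8)|w − 2|, which is < ϵ once |w − 2| < (8/7)ϵ.
Take δ = min(2, (8/7)ϵ). Then 0 < |w − 2| < δ forces both bounds, so |(w + 1)/(w - 6) + 3/4| < ϵ.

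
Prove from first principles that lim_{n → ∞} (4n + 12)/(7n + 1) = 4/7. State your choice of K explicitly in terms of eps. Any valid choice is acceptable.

Fix eps > 0. For n ≥ 1, |(4n + 12)/(7n + 1) − (4/7)| = |80|/(7(7n + 1)) = 80/(7(7n + 1)).
Since 7n + 1 ≥ 7n for n ≥ 1, this is ≤ 80/(7·7n) = (80/49)/n.
So |(4n + 12)/(7n + 1) − (4/7)| < eps whenever n > (80/49)/eps.
Take K = (80/49)/eps. If n > K then |(4n + 12)/(7n + 1) − (4/7)| ≤ (80/49)/n < eps.

K = (80/49)/eps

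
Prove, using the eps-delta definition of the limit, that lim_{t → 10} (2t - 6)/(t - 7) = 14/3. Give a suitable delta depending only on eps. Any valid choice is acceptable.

Let eps > 0. We want delta > 0 with 0 < |t − 10| < delta ⇒ |(2t - 6)/(t - 7) − (14/3)| < eps.
Combining over a common denominator, (2t - 6)/(t - 7) − (14/3) = [(2t - 6)·3 − 14·(t - 7)] / [3·(t - 7)] = -8(t − 10) / (3(t - 7)).
So |(2t - 6)/(t - 7) − (14/3)| = 8|t − 10| / (3·|t − 7|).
Require delta ≤ 3/2, so |t − 7| ≥ |3| − |t − 10| > 3 − 3/2 = 3/2.
Hence |(2t - 6)/(t - 7) − (14/3)| < 8|t − 10|/(3·(3/2)) = (16/9)|t − 10|, which is < eps once |t − 10| < (9/16)eps.
Take delta = min(3/2, (9/16)eps). Then 0 < |t − 10| < delta forces both bounds, so |(2t - 6)/(t - 7) − (14/3)| < eps.

delta = min(3/2, (9/16)eps)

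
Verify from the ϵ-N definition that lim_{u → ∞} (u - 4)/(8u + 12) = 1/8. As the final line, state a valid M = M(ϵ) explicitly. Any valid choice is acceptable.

Fix ϵ > 0. We seek M > 0 such that u > M implies |(u - 4)/(8u + 12) − (1/8)| < ϵ.
(u - 4)/(8u + 12) − (1/8) = (8(u - 4) − (8u + 12)) / (8(8u + 12)) = -44/(8(8u + 12)).
For u > 0 we have 8u + 12 > 8u, so |(u - 4)/(8u + 12) − (1/8)| = 44/(8(8u + 12)) < 44/(8·8u) = (11/16)/u.
Thus |(u - 4)/(8u + 12) − (1/8)| < ϵ whenever u > (11/16)/ϵ.
Take M = (11/16)/ϵ. If u > M then |(u - 4)/(8u + 12) − (1/8)| < (11/16)/u < ϵ.

M = (11/16)/ϵ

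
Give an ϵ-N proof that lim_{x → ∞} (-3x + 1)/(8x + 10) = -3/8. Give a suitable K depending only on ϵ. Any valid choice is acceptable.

K = (19/32)/ϵ

Let ϵ > 0. We seek K > 0 such that x > K implies |(-3x + 1)/(8x + 10) + 3/8| < ϵ.
(-3x + 1)/(8x + 10) + 3/8 = (8(-3x + 1) − (-3)(8x + 10)) / (8(8x + 10)) = 38/(8(8x + 10)).
For x > 0 we have 8x + 10 > 8x, so |(-3x + 1)/(8x + 10) + 3/8| = 38/(8(8x + 10)) < 38/(8·8x) = (19/32)/x.
Thus |(-3x + 1)/(8x + 10) + 3/8| < ϵ whenever x > (19/32)/ϵ.
Take K = (19/32)/ϵ. If x > K then |(-3x + 1)/(8x + 10) + 3/8| < (19/32)/x < ϵ.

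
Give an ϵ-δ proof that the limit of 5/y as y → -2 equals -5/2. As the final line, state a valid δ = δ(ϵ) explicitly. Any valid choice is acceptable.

δ = min(1, (2/5)ϵ)

Suppose ϵ > 0. We seek δ > 0 such that 0 < |y + 2| < δ implies |5/y + 5/2| < ϵ.
|5/y + 5/2| = 5·|-2 − y|/(2·|y|) = 5|y + 2|/(2|y|).
Restrict δ ≤ 1. Then |y + 2| < 1 gives |y| > 1, so 2|y| > 2.
Then |5/y + 5/2| < 5|y + 2|/2, which is < ϵ when |y + 2| < (2/5)ϵ.
Take δ = min(1, (2/5)ϵ). Then 0 < |y + 2| < δ gives both |y + 2| < 1 and |y + 2| < (2/5)ϵ, so |5/y + 5/2| < ϵ.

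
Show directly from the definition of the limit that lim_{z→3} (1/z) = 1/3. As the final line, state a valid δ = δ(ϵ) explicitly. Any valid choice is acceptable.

δ = min(3/2, (9/2)ϵ)

Let ϵ > 0 be given. We seek δ > 0 such that 0 < |z − 3| < δ implies |1/z − (1/3)| < ϵ.
|1/z − (1/3)| = |3 − z|/(3·|z|) = |z − 3|/(3|z|).
Require δ ≤ 3/2 so that |z| > 3 − 3/2 = 3/2, hence 3|z| > 9/2.
Then |1/z − (1/3)| < |z − 3|/(9/2), which is < ϵ when |z − 3| < (9/2)ϵ.
Take δ = min(3/2, (9/2)ϵ). Then 0 < |z − 3| < δ gives both |z − 3| < 3/2 and |z − 3| < (9/2)ϵ, so |1/z − (1/3)| < ϵ.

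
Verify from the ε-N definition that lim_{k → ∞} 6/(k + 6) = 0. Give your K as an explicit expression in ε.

K = 6/ε

Let ε > 0 be given. For k ≥ 1, |6/(k + 6) − 0| = 6/(k + 6) ≤ 6/k.
We need 6/k < ε, i.e. k > 6/ε.
Take K = 6/ε. If k > K then |6/(k + 6)| ≤ 6/k < ε.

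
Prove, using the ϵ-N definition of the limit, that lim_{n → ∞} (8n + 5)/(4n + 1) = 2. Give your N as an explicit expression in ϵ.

Let ϵ > 0. For n ≥ 1, |(8n + 5)/(4n + 1) − 2| = |12|/(4(4n + 1)) = 12/(4(4n + 1)).
Since 4n + 1 ≥ 4n for n ≥ 1, this is ≤ 12/(4·4n) = (3/4)/n.
So |(8n + 5)/(4n + 1) − 2| < ϵ whenever n > (3/4)/ϵ.
Take N = (3/4)/ϵ. If n > N then |(8n + 5)/(4n + 1) − 2| ≤ (3/4)/n < ϵ.

N = (3/4)/ϵ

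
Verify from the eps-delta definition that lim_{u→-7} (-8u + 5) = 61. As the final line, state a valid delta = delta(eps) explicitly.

delta = eps/8

Fix eps > 0. We need delta > 0 so that 0 < |u + 7| < delta implies |(-8u + 5) − 61| < eps.
Since (-8u + 5) − 61 = -8(u + 7), we have |(-8u + 5) − 61| = 8|u + 7|.
So 8|u + 7| < eps exactly when |u + 7| < eps/8.
Choosing delta = eps/8 gives |(-8u + 5) − 61| = 8|u + 7| < eps whenever |u + 7| < delta.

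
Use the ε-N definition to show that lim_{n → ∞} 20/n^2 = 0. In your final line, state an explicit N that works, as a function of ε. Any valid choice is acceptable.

N = (20/ε)^{1/2}

Fix ε > 0. For n ≥ 1, |20/n^2 − 0| = 20/n^2.
20/n^2 < ε ⇔ n^2 > 20/ε ⇔ n > (20/ε)^{1/2}.
Take N = (20/ε)^{1/2}. Then n > N implies 20/n^2 < ε.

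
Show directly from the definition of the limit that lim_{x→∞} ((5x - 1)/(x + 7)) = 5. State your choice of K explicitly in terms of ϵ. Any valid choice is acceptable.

K = 36/ϵ

Fix ϵ > 0. We seek K > 0 such that x > K implies |(5x - 1)/(x + 7) − 5| < ϵ.
(5x - 1)/(x + 7) − 5 = ((5x - 1) − 5(x + 7)) / ((x + 7)) = -36/((x + 7)).
For x > 0 we have x + 7 > x, so |(5x - 1)/(x + 7) − 5| = 36/((x + 7)) < 36/(x) = 36/x.
Thus |(5x - 1)/(x + 7) − 5| < ϵ whenever x > 36/ϵ.
Take K = 36/ϵ. If x > K then |(5x - 1)/(x + 7) − 5| < 36/x < ϵ.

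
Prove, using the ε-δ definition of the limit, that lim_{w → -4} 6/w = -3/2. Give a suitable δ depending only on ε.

Fix ε > 0. We seek δ > 0 such that 0 < |w + 4| < δ implies |6/w + 3/2| < ε.
|6/w + 3/2| = 6·|-4 − w|/(4·|w|) = 6|w + 4|/(4|w|).
Require δ ≤ 2 so that |w| > 4 − 2 = 2, hence 4|w| > 8.
Then |6/w + 3/2| < 6|w + 4|/8, which is < ε when |w + 4| < (4/3)ε.
Take δ = min(2, (4/3)ε). Then 0 < |w + 4| < δ gives both |w + 4| < 2 and |w + 4| < (4/3)ε, so |6/w + 3/2| < ε.

δ = min(2, (4/3)ε)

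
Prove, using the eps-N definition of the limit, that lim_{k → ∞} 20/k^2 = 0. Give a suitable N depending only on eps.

N = (20/eps)^{1/2}

Let eps > 0 be given. For k ≥ 1, |20/k^2 − 0| = 20/k^2.
20/k^2 < eps ⇔ k^2 > 20/eps ⇔ k > (20/eps)^{1/2}.
Take N = (20/eps)^{1/2}. Then k > N implies 20/k^2 < eps.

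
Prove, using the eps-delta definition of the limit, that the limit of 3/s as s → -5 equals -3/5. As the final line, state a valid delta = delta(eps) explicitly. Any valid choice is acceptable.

delta = min(5/2, (25/6)eps)

Let eps > 0 be given. We seek delta > 0 such that 0 < |s + 5| < delta implies |3/s + 3/5| < eps.
|3/s + 3/5| = 3·|-5 − s|/(5·|s|) = 3|s + 5|/(5|s|).
Require delta ≤ 5/2 so that |s| > 5 − 5/2 = 5/2, hence 5|s| > 25/2.
Then |3/s + 3/5| < 3|s + 5|/(25/2), which is < eps when |s + 5| < (25/6)eps.
Take delta = min(5/2, (25/6)eps). Then 0 < |s + 5| < delta gives both |s + 5| < 5/2 and |s + 5| < (25/6)eps, so |3/s + 3/5| < eps.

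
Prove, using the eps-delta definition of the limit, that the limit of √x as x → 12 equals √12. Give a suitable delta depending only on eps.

delta = min(12, √12·eps)

Suppose eps > 0. We want delta > 0 such that 0 < |x − 12| < delta implies |√x − √12| < eps.
Multiplying by the conjugate, |√x − √12| = |x − 12|/(√x + √12).
Restrict delta ≤ 12 so that |x − 12| < 12 forces x > 0, and then √x + √12 > √12.
Hence |√x − √12| < |x − 12|/√12, which is < eps once |x − 12| < √12·eps.
Take delta = min(12, √12·eps). If 0 < |x − 12| < delta then x > 0 and |√x − √12| < |x − 12|/√12 < eps.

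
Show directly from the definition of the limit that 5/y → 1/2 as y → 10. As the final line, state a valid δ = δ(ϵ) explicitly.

δ = min(5, 10ϵ)

Let ϵ > 0. We seek δ > 0 such that 0 < |y − 10| < δ implies |5/y − (1/2)| < ϵ.
|5/y − (1/2)| = 5·|10 − y|/(10·|y|) = 5|y − 10|/(10|y|).
Restrict δ ≤ 5. Then |y − 10| < 5 gives |y| > 5, so 10|y| > 50.
Then |5/y − (1/2)| < 5|y − 10|/50, which is < ϵ when |y − 10| < 10ϵ.
Take δ = min(5, 10ϵ). Then 0 < |y − 10| < δ gives both |y − 10| < 5 and |y − 10| < 10ϵ, so |5/y − (1/2)| < ϵ.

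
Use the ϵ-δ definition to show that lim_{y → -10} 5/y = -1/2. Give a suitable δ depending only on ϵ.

Suppose ϵ > 0. We seek δ > 0 such that 0 < |y + 10| < δ implies |5/y + 1/2| < ϵ.
|5/y + 1/2| = 5·|-10 − y|/(10·|y|) = 5|y + 10|/(10|y|).
Require δ ≤ 5 so that |y| > 10 − 5 = 5, hence 10|y| > 50.
Then |5/y + 1/2| < 5|y + 10|/50, which is < ϵ when |y + 10| < 10ϵ.
Take δ = min(5, 10ϵ). Then 0 < |y + 10| < δ gives both |y + 10| < 5 and |y + 10| < 10ϵ, so |5/y + 1/2| < ϵ.

δ = min(5, 10ϵ)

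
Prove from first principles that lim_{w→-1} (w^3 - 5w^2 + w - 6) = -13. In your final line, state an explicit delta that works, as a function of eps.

delta = min(1, eps/23)

Fix eps > 0. We want delta > 0 such that 0 < |w + 1| < delta implies |(w^3 - 5w^2 + w - 6) + 13| < eps.
(w^3 - 5w^2 + w - 6) + 13 = w^3 - 5w^2 + w + 7 = (w + 1)(w^2 - 6w + 7).
So |(w^3 - 5w^2 + w - 6) + 13| = |w + 1|·|w^2 - 6w + 7|.
Require delta ≤ 1. Then |w + 1| < 1 gives |w| < 2, and by the triangle inequality |w^2 - 6w + 7| ≤ 2^2 + 6·2 + 7 = 23.
Hence |(w^3 - 5w^2 + w - 6) + 13| ≤ 23|w + 1| < eps provided |w + 1| < eps/23.
Take delta = min(1, eps/23). Then 0 < |w + 1| < delta gives both |w + 1| < 1 and |w + 1| < eps/23, so |(w^3 - 5w^2 + w - 6) + 13| < eps.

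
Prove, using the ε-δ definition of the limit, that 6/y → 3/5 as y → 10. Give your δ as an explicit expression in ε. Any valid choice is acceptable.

δ = min(5, (25/3)ε)

Let ε > 0. We seek δ > 0 such that 0 < |y − 10| < δ implies |6/y − (3/5)| < ε.
|6/y − (3/5)| = 6·|10 − y|/(10·|y|) = 6|y − 10|/(10|y|).
Require δ ≤ 5 so that |y| > 10 − 5 = 5, hence 10|y| > 50.
Then |6/y − (3/5)| < 6|y − 10|/50, which is < ε when |y − 10| < (25/3)ε.
Take δ = min(5, (25/3)ε). Then 0 < |y − 10| < δ gives both |y − 10| < 5 and |y − 10| < (25/3)ε, so |6/y − (3/5)| < ε.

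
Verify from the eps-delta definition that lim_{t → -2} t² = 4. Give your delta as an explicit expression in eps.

Fix eps > 0. We seek delta > 0 with 0 < |t + 2| < delta ⇒ |t² − 4| < eps.
Factor: t² − 4 = (t + 2)(t - 2), so |t² − 4| = |t + 2|·|t - 2|.
Restrict delta ≤ 1. Then |t + 2| < 1 gives |t| < 3, so by the triangle inequality |t - 2| ≤ 3 + 2 = 5.
Hence |t² − 4| ≤ 5|t + 2|, which is < eps once |t + 2| < eps/5.
Take delta = min(1, eps/5). If 0 < |t + 2| < delta then both bounds hold and |t² − 4| ≤ 5|t + 2| < 5·(eps/5) = eps.

delta = min(1, eps/5)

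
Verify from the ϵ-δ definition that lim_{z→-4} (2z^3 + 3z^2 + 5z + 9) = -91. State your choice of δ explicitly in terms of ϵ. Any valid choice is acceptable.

δ = min(1, ϵ/100)

Suppose ϵ > 0. We want δ > 0 such that 0 < |z + 4| < δ implies |(2z^3 + 3z^2 + 5z + 9) + 91| < ϵ.
(2z^3 + 3z^2 + 5z + 9) + 91 = 2z^3 + 3z^2 + 5z + 100 = (z + 4)(2z^2 - 5z + 25).
So |(2z^3 + 3z^2 + 5z + 9) + 91| = |z + 4|·|2z^2 - 5z + 25|.
Require δ ≤ 1. Then |z + 4| < 1 gives |z| < 5, and by the triangle inequality |2z^2 - 5z + 25| ≤ 2·5^2 + 5·5 + 25 = 100.
Hence |(2z^3 + 3z^2 + 5z + 9) + 91| ≤ 100|z + 4| < ϵ provided |z + 4| < ϵ/100.
Take δ = min(1, ϵ/100). Then 0 < |z + 4| < δ gives both |z + 4| < 1 and |z + 4| < ϵ/100, so |(2z^3 + 3z^2 + 5z + 9) + 91| < ϵ.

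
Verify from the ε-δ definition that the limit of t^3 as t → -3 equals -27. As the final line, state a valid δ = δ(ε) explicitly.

Fix ε > 0. We seek δ > 0 with 0 < |t + 3| < δ ⇒ |t^3 + 27| < ε.
Factor: t^3 + 27 = (t + 3)(t^2 - 3t + 9), so |t^3 + 27| = |t + 3|·|t^2 - 3t + 9|.
Impose δ ≤ 1 so that |t| < 4; then |t^2 - 3t + 9| ≤ 37.
Hence |t^3 + 27| ≤ 37|t + 3|, which is < ε once |t + 3| < ε/37.
Take δ = min(1, ε/37). If 0 < |t + 3| < δ then both bounds hold and |t^3 + 27| ≤ 37|t + 3| < 37·(ε/37) = ε.

δ = min(1, ε/37)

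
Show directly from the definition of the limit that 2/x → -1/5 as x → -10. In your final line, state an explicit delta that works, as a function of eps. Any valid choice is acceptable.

delta = min(5, 25eps)

Let eps > 0. We seek delta > 0 such that 0 < |x + 10| < delta implies |2/x + 1/5| < eps.
|2/x + 1/5| = 2·|-10 − x|/(10·|x|) = 2|x + 10|/(10|x|).
Restrict delta ≤ 5. Then |x + 10| < 5 gives |x| > 5, so 10|x| > 50.
Then |2/x + 1/5| < 2|x + 10|/50, which is < eps when |x + 10| < 25eps.
Take delta = min(5, 25eps). Then 0 < |x + 10| < delta gives both |x + 10| < 5 and |x + 10| < 25eps, so |2/x + 1/5| < eps.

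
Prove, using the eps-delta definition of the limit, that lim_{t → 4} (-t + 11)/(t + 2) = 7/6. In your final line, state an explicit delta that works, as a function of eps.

delta = min(3, (18/13)eps)

Let eps > 0 be given. We want delta > 0 with 0 < |t − 4| < delta ⇒ |(-t + 11)/(t + 2) − (7/6)| < eps.
Combining over a common denominator, (-t + 11)/(t + 2) − (7/6) = [(-t + 11)·6 − 7·(t + 2)] / [6·(t + 2)] = -13(t − 4) / (6(t + 2)).
So |(-t + 11)/(t + 2) − (7/6)| = 13|t − 4| / (6·|t + 2|).
Restrict delta ≤ 3. Then |t − 4| < 3 gives |t + 2| = |(t − 4) + 6| ≥ 6 − 3 = 3.
Hence |(-t + 11)/(t + 2) − (7/6)| < 13|t − 4|/(6·3) = (13/18)|t − 4|, which is < eps once |t − 4| < (18/13)eps.
Take delta = min(3, (18/13)eps). Then 0 < |t − 4| < delta forces both bounds, so |(-t + 11)/(t + 2) − (7/6)| < eps.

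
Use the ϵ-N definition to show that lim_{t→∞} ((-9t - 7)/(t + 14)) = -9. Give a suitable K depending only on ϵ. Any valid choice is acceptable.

Suppose ϵ > 0. We seek K > 0 such that t > K implies |(-9t - 7)/(t + 14) + 9| < ϵ.
(-9t - 7)/(t + 14) + 9 = ((-9t - 7) − (-9)(t + 14)) / ((t + 14)) = 119/((t + 14)).
For t > 0 we have t + 14 > t, so |(-9t - 7)/(t + 14) + 9| = 119/((t + 14)) < 119/(t) = 119/t.
Thus |(-9t - 7)/(t + 14) + 9| < ϵ whenever t > 119/ϵ.
Take K = 119/ϵ. If t > K then |(-9t - 7)/(t + 14) + 9| < 119/t < ϵ.

K = 119/ϵ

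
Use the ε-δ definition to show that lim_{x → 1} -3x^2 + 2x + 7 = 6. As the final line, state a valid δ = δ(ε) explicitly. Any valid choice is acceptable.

Suppose ε > 0. We want δ > 0 such that 0 < |x − 1| < δ implies |(-3x^2 + 2x + 7) − 6| < ε.
(-3x^2 + 2x + 7) − 6 = -3x^2 + 2x + 1 = (x − 1)(-3x - 1).
So |(-3x^2 + 2x + 7) − 6| = |x − 1|·|-3x - 1|.
Require δ ≤ 1. Then |x − 1| < 1 gives |x| < 2, and by the triangle inequality |-3x - 1| ≤ 3·2 + 1 = 7.
Hence |(-3x^2 + 2x + 7) − 6| ≤ 7|x − 1| < ε provided |x − 1| < ε/7.
Take δ = min(1, ε/7). Then 0 < |x − 1| < δ gives both |x − 1| < 1 and |x − 1| < ε/7, so |(-3x^2 + 2x + 7) − 6| < ε.

δ = min(1, ε/7)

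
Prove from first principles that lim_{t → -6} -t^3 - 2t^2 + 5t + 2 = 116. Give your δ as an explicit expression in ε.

Let ε > 0 be given. We want δ > 0 such that 0 < |t + 6| < δ implies |(-t^3 - 2t^2 + 5t + 2) − 116| < ε.
(-t^3 - 2t^2 + 5t + 2) − 116 = -t^3 - 2t^2 + 5t - 114 = (t + 6)(-t^2 + 4t - 19).
So |(-t^3 - 2t^2 + 5t + 2) − 116| = |t + 6|·|-t^2 + 4t - 19|.
Assume first that |t + 6| < 2, so |t| < 8. Then |-t^2 + 4t - 19| ≤ 8^2 + 4·8 + 19 = 115.
Hence |(-t^3 - 2t^2 + 5t + 2) − 116| ≤ 115|t + 6| < ε provided |t + 6| < ε/115.
Choosing δ = min(2, ε/115) ensures both conditions, hence |(-t^3 - 2t^2 + 5t + 2) − 116| < ε.

δ = min(2, ε/115)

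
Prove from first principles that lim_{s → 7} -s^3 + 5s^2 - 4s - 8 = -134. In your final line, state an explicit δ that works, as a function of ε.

δ = min(1, ε/98)

Fix ε > 0. We want δ > 0 such that 0 < |s − 7| < δ implies |(-s^3 + 5s^2 - 4s - 8) + 134| < ε.
(-s^3 + 5s^2 - 4s - 8) + 134 = -s^3 + 5s^2 - 4s + 126 = (s − 7)(-s^2 - 2s - 18).
So |(-s^3 + 5s^2 - 4s - 8) + 134| = |s − 7|·|-s^2 - 2s - 18|.
Require δ ≤ 1. Then |s − 7| < 1 gives |s| < 8, and by the triangle inequality |-s^2 - 2s - 18| ≤ 8^2 + 2·8 + 18 = 98.
Hence |(-s^3 + 5s^2 - 4s - 8) + 134| ≤ 98|s − 7| < ε provided |s − 7| < ε/98.
Take δ = min(1, ε/98). Then 0 < |s − 7| < δ gives both |s − 7| < 1 and |s − 7| < ε/98, so |(-s^3 + 5s^2 - 4s - 8) + 134| < ε.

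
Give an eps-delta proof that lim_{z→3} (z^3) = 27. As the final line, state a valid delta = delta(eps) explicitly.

Let eps > 0. We seek delta > 0 with 0 < |z − 3| < delta ⇒ |z^3 − 27| < eps.
Factor: z^3 − 27 = (z − 3)(z^2 + 3z + 9), so |z^3 − 27| = |z − 3|·|z^2 + 3z + 9|.
Impose delta ≤ 1 so that |z| < 4; then |z^2 + 3z + 9| ≤ 37.
Hence |z^3 − 27| ≤ 37|z − 3|, which is < eps once |z − 3| < eps/37.
Take delta = min(1, eps/37). If 0 < |z − 3| < delta then both bounds hold and |z^3 − 27| ≤ 37|z − 3| < 37·(eps/37) = eps.

delta = min(1, eps/37)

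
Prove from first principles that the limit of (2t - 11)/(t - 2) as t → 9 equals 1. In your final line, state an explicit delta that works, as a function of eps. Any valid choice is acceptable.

Let eps > 0. We want delta > 0 with 0 < |t − 9| < delta ⇒ |(2t - 11)/(t - 2) − 1| < eps.
Combining over a common denominator, (2t - 11)/(t - 2) − 1 = [(2t - 11)·7 − 7·(t - 2)] / [7·(t - 2)] = 7(t − 9) / (7(t - 2)).
So |(2t - 11)/(t - 2) − 1| = 7|t − 9| / (7·|t − 2|).
Restrict delta ≤ 7/2. Then |t − 9| < 7/2 gives |t − 2| = |(t − 9) + 7| ≥ 7 − 7/2 = 7/2.
Hence |(2t - 11)/(t - 2) − 1| < 7|t − 9|/(7·(7/2)) = (2/7)|t − 9|, which is < eps once |t − 9| < (7/2)eps.
Take delta = min(7/2, (7/2)eps). Then 0 < |t − 9| < delta forces both bounds, so |(2t - 11)/(t - 2) − 1| < eps.

delta = min(7/2, (7/2)eps)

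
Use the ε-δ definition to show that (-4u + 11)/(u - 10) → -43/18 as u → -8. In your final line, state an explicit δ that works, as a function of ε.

Let ε > 0 be given. We want δ > 0 with 0 < |u + 8| < δ ⇒ |(-4u + 11)/(u - 10) + 43/18| < ε.
Combining over a common denominator, (-4u + 11)/(u - 10) + 43/18 = [(-4u + 11)·(-18) − 43·(u - 10)] / [(-18)·(u - 10)] = 29(u + 8) / ((-18)(u - 10)).
So |(-4u + 11)/(u - 10) + 43/18| = 29|u + 8| / (18·|u − 10|).
Require δ ≤ 9, so |u − 10| ≥ |-18| − |u + 8| > 18 − 9 = 9.
Hence |(-4u + 11)/(u - 10) + 43/18| < 29|u + 8|/(18·9) = (29/162)|u + 8|, which is < ε once |u + 8| < (162/29)ε.
Take δ = min(9, (162/29)ε). Then 0 < |u + 8| < δ forces both bounds, so |(-4u + 11)/(u - 10) + 43/18| < ε.

δ = min(9, (162/29)ε)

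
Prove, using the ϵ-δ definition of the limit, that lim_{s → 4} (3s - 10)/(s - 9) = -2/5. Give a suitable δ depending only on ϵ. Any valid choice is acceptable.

δ = min(5/2, (25/34)ϵ)

Let ϵ > 0 be given. We want δ > 0 with 0 < |s − 4| < δ ⇒ |(3s - 10)/(s - 9) + 2/5| < ϵ.
Combining over a common denominator, (3s - 10)/(s - 9) + 2/5 = [(3s - 10)·(-5) − 2·(s - 9)] / [(-5)·(s - 9)] = -17(s − 4) / ((-5)(s - 9)).
So |(3s - 10)/(s - 9) + 2/5| = 17|s − 4| / (5·|s − 9|).
Restrict δ ≤ 5/2. Then |s − 4| < 5/2 gives |s − 9| = |(s − 4) + (-5)| ≥ 5 − 5/2 = 5/2.
Hence |(3s - 10)/(s - 9) + 2/5| < 17|s − 4|/(5·(5/2)) = (34/25)|s − 4|, which is < ϵ once |s − 4| < (25/34)ϵ.
Take δ = min(5/2, (25/34)ϵ). Then 0 < |s − 4| < δ forces both bounds, so |(3s - 10)/(s - 9) + 2/5| < ϵ.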